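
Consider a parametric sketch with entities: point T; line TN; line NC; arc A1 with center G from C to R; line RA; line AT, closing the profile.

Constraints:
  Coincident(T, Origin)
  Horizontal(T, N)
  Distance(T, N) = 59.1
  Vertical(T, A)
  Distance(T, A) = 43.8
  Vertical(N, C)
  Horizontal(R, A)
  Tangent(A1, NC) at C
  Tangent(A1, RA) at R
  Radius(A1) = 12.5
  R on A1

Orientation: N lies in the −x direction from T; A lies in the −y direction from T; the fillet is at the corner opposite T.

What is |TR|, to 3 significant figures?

64.0

T is at the origin; TN is horizontal with |TN| = 59.1 and N on the −x side, so N = (-59.1, 0.00). TA is vertical with |TA| = 43.8 and A on the −y side, so A = (0.00, -43.8). The virtual corner opposite T is at (-59.1, -43.8). The tangent condition forces GC to be normal to NC and tangency of A1 to RA means the radius GR is perpendicular to RA, with radius 12.5, so the center G sits 12.5 in from both sides at G = (-46.6, -31.3). That places the tangent points at C = (-59.1, -31.3) on NC and R = (-46.6, -43.8) on RA. Then |TR| = |R − T| = 64.0.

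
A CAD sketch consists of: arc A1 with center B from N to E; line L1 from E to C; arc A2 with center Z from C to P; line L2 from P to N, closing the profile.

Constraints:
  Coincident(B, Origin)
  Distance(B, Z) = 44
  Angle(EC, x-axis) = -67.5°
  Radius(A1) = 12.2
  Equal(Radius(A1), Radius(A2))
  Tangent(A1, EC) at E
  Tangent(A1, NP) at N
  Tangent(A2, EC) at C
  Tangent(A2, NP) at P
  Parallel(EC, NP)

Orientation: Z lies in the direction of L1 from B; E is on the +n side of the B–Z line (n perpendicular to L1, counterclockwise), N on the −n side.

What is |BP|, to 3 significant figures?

45.7

The slot axis is L1's direction at -67.5°, so u = (cos -67.5°, sin -67.5°) = (0.383, -0.924) and n = (−sin -67.5°, cos -67.5°) = (0.924, 0.383). B is at the origin and Z lies 44.0 along u from B, so Z = 44.0·u = (16.8, -40.7). Tangency of A1 to both parallel lines with radius 12.2 puts E and N at B ± 12.2·n: E = (11.3, 4.67), N = (-11.3, -4.67). Equal radii place C and P the same way about Z: C = Z + 12.2·n = (28.1, -36.0), P = Z − 12.2·n = (5.57, -45.3). Then |BP| = |P − B| = 45.7.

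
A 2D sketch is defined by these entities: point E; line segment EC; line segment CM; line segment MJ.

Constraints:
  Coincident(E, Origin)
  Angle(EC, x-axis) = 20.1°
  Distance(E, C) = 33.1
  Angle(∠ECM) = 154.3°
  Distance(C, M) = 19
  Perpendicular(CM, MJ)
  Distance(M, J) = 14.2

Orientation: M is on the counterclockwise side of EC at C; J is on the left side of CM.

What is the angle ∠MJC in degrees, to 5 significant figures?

53.227°

∠ECM = 154.3°, so CM runs at 20.1° + (180° − 154.3°) = 45.800° from the x-axis; with |CM| = 19.0, M = C + 19.0·(cos 45.800°, sin 45.800°) = (44.330, 24.996). The perpendicularity gives MJ at right angles to CM; with |MJ| = 14.2 on the left of CM, J = M + 14.2·(-0.71691, 0.69717) = (34.150, 34.896). Then cos ∠MJC = JM·JC / (|JM||JC|), giving 53.227°.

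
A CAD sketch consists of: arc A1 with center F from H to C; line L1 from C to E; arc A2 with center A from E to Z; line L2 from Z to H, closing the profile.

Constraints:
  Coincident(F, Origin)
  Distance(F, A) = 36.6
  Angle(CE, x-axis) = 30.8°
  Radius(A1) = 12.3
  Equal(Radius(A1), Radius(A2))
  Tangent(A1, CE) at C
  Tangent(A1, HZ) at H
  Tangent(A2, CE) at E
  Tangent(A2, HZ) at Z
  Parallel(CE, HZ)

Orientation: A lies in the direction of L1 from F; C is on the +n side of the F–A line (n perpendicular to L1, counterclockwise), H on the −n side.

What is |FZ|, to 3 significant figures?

38.6

The slot axis is L1's direction at 30.8°, so u = (cos 30.8°, sin 30.8°) = (0.859, 0.512) and n = (−sin 30.8°, cos 30.8°) = (-0.512, 0.859). F is at the origin and A lies 36.6 along u from F, so A = 36.6·u = (31.4, 18.7). Tangency of A1 to both parallel lines with radius 12.3 puts C and H at F ± 12.3·n: C = (-6.30, 10.6), H = (6.30, -10.6). Equal radii place E and Z the same way about A: E = A + 12.3·n = (25.1, 29.3), Z = A − 12.3·n = (37.7, 8.18). Then |FZ| = |Z − F| = 38.6.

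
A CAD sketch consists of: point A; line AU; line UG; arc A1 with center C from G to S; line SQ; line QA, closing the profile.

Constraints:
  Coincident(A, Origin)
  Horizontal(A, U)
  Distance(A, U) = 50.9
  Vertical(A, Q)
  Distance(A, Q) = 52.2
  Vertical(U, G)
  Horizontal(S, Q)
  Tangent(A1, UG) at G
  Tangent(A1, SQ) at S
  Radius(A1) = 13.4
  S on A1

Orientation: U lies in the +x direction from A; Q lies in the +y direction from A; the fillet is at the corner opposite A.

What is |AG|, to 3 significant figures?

64.0

The virtual corner opposite A is at (50.9, 52.2). Since A1 is tangent to UG there, CG ⟂ UG and A1 meets SQ tangentially, so CS is at right angles to SQ, with radius 13.4, so the center C sits 13.4 in from both sides at C = (37.5, 38.8). That places the tangent points at G = (50.9, 38.8) on UG and S = (37.5, 52.2) on SQ. Then |AG| = |G − A| = 64.0.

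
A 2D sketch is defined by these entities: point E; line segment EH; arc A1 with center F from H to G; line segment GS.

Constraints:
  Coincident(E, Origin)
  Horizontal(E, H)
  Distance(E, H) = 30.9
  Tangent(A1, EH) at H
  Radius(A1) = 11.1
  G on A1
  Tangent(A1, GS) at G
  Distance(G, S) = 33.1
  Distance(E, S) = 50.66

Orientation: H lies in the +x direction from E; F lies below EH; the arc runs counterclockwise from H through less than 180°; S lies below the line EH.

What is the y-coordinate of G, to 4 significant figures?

-12.17

E is at the origin; E and H share the same y with |EH| = 30.9 and H on the +x side, so H = (30.90, 0.000). The tangent condition forces FH to be normal to EH, so F = H + (0, -11.1) = (30.90, -11.10). Since FG ⟂ GS (tangency), |FS| = √(11.1² + 33.1²) = 34.91 regardless of where G sits on A1. So S lies on both circle(E, 50.66) and circle(F, 34.91); the below-EH intersection is S = (23.04, -45.12). G is the foot of the tangent from S: G = (19.85, -12.17).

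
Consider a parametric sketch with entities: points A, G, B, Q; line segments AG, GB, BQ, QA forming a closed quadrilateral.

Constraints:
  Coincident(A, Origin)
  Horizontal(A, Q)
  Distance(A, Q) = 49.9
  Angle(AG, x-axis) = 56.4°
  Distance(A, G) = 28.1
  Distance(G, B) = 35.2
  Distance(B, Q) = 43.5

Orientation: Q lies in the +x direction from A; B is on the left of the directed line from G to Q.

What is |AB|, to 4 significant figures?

62.13

A is at the origin; A and Q share the same y with |AQ| = 49.9 and Q in +x, so Q = (49.9, 0). AG runs at 56.4° with |AG| = 28.1, so G = (15.55, 23.41). B is determined by |GB| = 35.2 and |BQ| = 43.5 together: it lies at the intersection of circle(G, 35.2) and circle(Q, 43.5). With |GQ| = 41.57, the foot of the radical line on GQ is 12.93 from G and the perpendicular offset is √(35.2² − 12.93²) = 32.74. Taking the left-of-GQ solution: B = (44.67, 43.18).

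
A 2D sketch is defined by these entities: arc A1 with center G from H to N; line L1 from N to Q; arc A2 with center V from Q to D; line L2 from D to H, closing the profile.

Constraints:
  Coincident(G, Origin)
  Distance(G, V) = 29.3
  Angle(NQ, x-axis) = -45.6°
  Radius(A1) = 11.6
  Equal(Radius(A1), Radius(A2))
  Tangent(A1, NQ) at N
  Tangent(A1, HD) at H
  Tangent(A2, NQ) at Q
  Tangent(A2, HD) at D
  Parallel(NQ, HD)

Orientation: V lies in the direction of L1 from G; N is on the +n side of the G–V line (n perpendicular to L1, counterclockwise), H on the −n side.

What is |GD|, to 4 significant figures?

31.51

The slot axis is L1's direction at -45.6°, so u = (cos -45.6°, sin -45.6°) = (0.6997, -0.7145) and n = (−sin -45.6°, cos -45.6°) = (0.7145, 0.6997). G is at the origin and V lies 29.3 along u from G, so V = 29.3·u = (20.50, -20.93). Tangency of A1 to both parallel lines with radius 11.6 puts N and H at G ± 11.6·n: N = (8.288, 8.116), H = (-8.288, -8.116). Equal radii place Q and D the same way about V: Q = V + 11.6·n = (28.79, -12.82), D = V − 11.6·n = (12.21, -29.05). Then |GD| = |D − G| = 31.51.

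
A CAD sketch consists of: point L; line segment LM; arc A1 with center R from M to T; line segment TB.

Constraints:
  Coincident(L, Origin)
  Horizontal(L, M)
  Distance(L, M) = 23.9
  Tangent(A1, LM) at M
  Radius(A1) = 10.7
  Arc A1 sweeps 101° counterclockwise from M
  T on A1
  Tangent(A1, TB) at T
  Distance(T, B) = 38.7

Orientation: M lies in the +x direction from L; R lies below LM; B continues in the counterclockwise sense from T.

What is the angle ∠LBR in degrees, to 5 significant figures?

26.731°

L is at the origin; LM is horizontal with |LM| = 23.9 and M on the +x side, so M = (23.900, 0.0000). The tangent condition forces RM to be normal to LM, so R = M + (0, -10.7) = (23.900, -10.700). On A1, M sits at bearing 90° from R; a 101° counterclockwise sweep puts T at bearing 191°, so T = R + 10.7·(cos 191°, sin 191°) = (13.397, -12.742). A1 meets TB tangentially, so RT is at right angles to TB, so TB runs along (−sin 191°, cos 191°); with |TB| = 38.7, B = (20.781, -50.731). Then cos ∠LBR = BL·BR / (|BL||BR|), giving 26.731°.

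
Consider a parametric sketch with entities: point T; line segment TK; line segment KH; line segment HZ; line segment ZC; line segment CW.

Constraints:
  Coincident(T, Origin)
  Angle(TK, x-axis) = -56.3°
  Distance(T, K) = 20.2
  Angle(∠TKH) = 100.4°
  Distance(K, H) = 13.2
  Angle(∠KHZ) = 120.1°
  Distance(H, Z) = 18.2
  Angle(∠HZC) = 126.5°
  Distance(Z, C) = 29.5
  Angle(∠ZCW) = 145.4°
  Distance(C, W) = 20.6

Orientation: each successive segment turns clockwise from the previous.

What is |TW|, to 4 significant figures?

34.02

T is at the origin; TK runs at -56.3° with length 20.2, so K = (11.21, -16.81). ∠TKH = 100.4° gives KH at -135.9° from the x-axis; with |KH| = 13.2, H = (1.729, -25.99). ∠KHZ = 120.1° gives HZ at 164.2° from the x-axis; with |HZ| = 18.2, Z = (-15.78, -21.04). ∠HZC = 126.5° gives ZC at 110.7° from the x-axis; with |ZC| = 29.5, C = (-26.21, 6.560). ∠ZCW = 145.4° gives CW at 76.10° from the x-axis; with |CW| = 20.6, W = (-21.26, 26.56). Then |TW| = |W − T| = 34.02.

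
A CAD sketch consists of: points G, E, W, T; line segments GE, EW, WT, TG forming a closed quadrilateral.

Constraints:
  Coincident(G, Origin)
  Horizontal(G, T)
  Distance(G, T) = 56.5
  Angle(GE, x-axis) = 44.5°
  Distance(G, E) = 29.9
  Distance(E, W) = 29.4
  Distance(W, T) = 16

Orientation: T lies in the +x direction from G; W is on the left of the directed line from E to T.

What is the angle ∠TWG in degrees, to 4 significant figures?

97.51°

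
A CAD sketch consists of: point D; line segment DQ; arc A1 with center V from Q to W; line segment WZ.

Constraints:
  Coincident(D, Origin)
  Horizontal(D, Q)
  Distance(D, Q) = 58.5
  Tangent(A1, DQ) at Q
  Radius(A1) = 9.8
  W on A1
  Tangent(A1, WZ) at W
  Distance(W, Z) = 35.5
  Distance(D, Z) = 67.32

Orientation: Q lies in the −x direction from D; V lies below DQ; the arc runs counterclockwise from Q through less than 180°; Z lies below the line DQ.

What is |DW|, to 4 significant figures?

68.61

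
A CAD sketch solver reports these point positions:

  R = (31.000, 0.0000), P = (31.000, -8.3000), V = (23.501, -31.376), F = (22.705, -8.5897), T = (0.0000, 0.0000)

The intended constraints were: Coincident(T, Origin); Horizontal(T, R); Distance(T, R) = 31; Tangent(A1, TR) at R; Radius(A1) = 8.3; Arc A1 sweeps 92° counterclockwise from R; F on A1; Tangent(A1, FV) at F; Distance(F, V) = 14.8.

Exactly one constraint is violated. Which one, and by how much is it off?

Distance(F, V) = 14.8 — off by 8.00.

T = (0.00, 0.00) ✓; T.y = 0.00, R.y = 0.00 ✓; |TR| = 31.00 ✓; ∠(PR, RT) = 90.00° ✓; |PR| = 8.300 ✓; bearing(P→F) − bearing(P→R) = 92.00° ✓; |PF| = 8.300 ✓; ∠(PF, FV) = 90.00° ✓; |FV| = 22.80 ✗.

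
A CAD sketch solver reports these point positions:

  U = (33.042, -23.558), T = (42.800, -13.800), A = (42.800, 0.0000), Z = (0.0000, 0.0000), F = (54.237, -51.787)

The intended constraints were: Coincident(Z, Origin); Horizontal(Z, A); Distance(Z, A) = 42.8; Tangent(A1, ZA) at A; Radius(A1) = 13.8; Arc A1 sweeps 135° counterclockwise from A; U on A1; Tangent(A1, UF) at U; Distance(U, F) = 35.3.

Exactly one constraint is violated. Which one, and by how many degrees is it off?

Tangent(A1, UF) at U — off by 8.10°.

Z = (0.00, 0.00) ✓; Z.y = 0.00, A.y = 0.00 ✓; |ZA| = 42.80 ✓; ∠(TA, AZ) = 90.00° ✓; |TA| = 13.80 ✓; bearing(T→U) − bearing(T→A) = 135.0° ✓; |TU| = 13.80 ✓; ∠(TU, UF) = 98.10° ✗; |UF| = 35.30 ✓.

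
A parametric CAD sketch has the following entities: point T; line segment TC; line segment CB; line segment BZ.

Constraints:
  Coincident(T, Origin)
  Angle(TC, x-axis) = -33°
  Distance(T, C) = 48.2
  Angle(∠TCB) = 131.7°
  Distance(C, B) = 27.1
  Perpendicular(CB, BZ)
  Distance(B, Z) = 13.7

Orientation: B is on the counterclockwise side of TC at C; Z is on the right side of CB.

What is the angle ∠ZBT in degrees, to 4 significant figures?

121.3°

T is at the origin; TC runs at -33.0° with length 48.2, so C = 48.2·(cos -33.0°, sin -33.0°) = (40.42, -26.25). ∠TCB = 131.7°, so CB runs at -33.0° + (180° − 131.7°) = 15.30° from the x-axis; with |CB| = 27.1, B = C + 27.1·(cos 15.30°, sin 15.30°) = (66.56, -19.10). The perpendicularity gives BZ at right angles to CB; with |BZ| = 13.7 on the right of CB, Z = B + 13.7·(0.2639, -0.9646) = (70.18, -32.32). Then cos ∠ZBT = BZ·BT / (|BZ||BT|), giving 121.3°.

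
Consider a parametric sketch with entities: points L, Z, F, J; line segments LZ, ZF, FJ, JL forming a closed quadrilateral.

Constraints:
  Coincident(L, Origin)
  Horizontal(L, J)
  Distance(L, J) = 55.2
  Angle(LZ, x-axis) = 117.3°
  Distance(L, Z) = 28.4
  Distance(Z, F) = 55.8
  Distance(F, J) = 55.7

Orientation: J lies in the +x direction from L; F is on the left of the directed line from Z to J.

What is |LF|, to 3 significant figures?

63.3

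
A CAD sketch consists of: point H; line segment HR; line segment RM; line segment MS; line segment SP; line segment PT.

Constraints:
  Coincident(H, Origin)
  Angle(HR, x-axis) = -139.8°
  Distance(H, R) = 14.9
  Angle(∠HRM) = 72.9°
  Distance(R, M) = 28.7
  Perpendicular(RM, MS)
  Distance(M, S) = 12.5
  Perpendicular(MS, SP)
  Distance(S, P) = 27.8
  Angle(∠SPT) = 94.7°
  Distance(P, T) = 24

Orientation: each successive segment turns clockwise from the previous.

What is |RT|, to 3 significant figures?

11.5

H is at the origin; HR runs at -139.8° with length 14.9, so R = (-11.4, -9.62). ∠HRM = 72.9° gives RM at 113° from the x-axis; with |RM| = 28.7, M = (-22.6, 16.8). RM ⟂ MS, so MS runs at 23.1°; with |MS| = 12.5, S = (-11.1, 21.7). The perpendicularity gives SP at right angles to MS, so SP runs at -66.9°; with |SP| = 27.8, P = (-0.236, -3.89). ∠SPT = 94.7° gives PT at -152° from the x-axis; with |PT| = 24.0, T = (-21.5, -15.1). Then |RT| = |T − R| = 11.5.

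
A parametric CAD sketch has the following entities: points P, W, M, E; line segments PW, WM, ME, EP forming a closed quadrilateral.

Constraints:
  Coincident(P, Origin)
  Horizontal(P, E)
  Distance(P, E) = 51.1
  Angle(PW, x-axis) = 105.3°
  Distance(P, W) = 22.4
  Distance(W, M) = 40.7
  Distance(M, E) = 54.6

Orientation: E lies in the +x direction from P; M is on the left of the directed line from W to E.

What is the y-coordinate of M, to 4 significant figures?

48.00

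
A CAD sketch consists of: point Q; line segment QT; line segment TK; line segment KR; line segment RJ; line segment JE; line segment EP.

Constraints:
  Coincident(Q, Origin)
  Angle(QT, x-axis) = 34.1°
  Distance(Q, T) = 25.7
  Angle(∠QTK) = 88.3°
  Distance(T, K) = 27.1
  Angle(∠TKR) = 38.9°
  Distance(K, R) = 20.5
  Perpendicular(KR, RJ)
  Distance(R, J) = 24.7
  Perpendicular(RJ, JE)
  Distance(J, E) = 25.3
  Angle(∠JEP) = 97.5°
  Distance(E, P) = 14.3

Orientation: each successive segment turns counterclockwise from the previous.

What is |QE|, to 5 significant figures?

50.089

The perpendicularity gives RJ at right angles to KR, so RJ runs at -3.1000°; with |RJ| = 24.7, J = (28.984, 14.583). The perpendicularity gives JE at right angles to RJ, so JE runs at 86.900°; with |JE| = 25.3, E = (30.352, 39.845). Then |QE| = |E − Q| = 50.089.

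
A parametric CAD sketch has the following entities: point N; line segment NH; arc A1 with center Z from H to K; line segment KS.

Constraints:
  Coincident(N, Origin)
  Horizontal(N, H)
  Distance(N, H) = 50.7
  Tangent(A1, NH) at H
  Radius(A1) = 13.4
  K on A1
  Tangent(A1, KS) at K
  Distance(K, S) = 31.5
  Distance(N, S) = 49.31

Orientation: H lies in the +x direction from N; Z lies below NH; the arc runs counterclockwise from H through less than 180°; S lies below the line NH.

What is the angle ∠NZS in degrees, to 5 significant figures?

65.473°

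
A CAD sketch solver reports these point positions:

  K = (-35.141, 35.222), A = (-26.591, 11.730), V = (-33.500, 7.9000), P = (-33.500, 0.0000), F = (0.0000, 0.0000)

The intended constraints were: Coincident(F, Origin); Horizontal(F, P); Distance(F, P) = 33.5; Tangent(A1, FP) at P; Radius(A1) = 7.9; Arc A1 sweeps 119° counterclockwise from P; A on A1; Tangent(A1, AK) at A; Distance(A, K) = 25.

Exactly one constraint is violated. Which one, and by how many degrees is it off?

Tangent(A1, AK) at A — off by 9.00°.

F = (0.00, 0.00) ✓; F.y = 0.00, P.y = 0.00 ✓; |FP| = 33.50 ✓; ∠(VP, PF) = 90.00° ✓; |VP| = 7.900 ✓; bearing(V→A) − bearing(V→P) = 119.0° ✓; |VA| = 7.900 ✓; ∠(VA, AK) = 99.00° ✗; |AK| = 25.00 ✓.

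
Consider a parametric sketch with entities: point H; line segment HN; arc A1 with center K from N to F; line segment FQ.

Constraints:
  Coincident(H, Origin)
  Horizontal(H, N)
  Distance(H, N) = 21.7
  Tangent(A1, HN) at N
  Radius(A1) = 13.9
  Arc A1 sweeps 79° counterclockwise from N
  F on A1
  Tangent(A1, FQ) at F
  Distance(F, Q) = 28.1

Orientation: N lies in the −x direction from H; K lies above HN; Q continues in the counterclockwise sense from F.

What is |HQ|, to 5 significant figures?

38.925

H is at the origin; H and N share the same y with |HN| = 21.7 and N on the −x side, so N = (-21.700, 0.0000). Since A1 is tangent to HN there, KN ⟂ HN, so K = N + (0, 13.9) = (-21.700, 13.900). On A1, N sits at bearing -90° from K; a 79° counterclockwise sweep puts F at bearing -11°, so F = K + 13.9·(cos -11°, sin -11°) = (-8.0554, 11.248). A1 meets FQ tangentially, so KF is at right angles to FQ, so FQ runs along (−sin -11°, cos -11°); with |FQ| = 28.1, Q = (-2.6936, 38.831). Then |HQ| = |Q − H| = 38.925.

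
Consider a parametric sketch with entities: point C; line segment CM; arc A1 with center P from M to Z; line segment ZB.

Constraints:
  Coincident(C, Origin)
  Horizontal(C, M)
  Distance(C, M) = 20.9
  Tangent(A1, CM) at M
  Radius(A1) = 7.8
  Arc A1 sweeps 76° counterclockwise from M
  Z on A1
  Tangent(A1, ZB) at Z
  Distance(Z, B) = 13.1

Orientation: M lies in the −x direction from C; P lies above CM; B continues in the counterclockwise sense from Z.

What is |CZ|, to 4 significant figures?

14.58

Tangency of A1 to CM means the radius PM is perpendicular to CM, so P = M + (0, 7.8) = (-20.90, 7.800). On A1, M sits at bearing -90° from P; a 76° counterclockwise sweep puts Z at bearing -14°, so Z = P + 7.8·(cos -14°, sin -14°) = (-13.33, 5.913). Then |CZ| = |Z − C| = 14.58.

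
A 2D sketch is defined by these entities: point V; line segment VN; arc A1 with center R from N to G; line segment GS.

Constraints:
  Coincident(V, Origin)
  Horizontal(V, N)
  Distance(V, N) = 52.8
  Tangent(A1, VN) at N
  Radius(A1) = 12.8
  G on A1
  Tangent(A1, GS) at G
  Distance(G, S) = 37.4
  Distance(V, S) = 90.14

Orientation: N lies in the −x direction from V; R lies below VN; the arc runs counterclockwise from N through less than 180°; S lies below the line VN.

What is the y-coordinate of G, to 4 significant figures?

-7.453

Checks: |RG| = 12.80 ✓; ∠(RG, GS) = 90.00° ✓; |GS| = 37.40 ✓; |VS| = 90.14 ✓.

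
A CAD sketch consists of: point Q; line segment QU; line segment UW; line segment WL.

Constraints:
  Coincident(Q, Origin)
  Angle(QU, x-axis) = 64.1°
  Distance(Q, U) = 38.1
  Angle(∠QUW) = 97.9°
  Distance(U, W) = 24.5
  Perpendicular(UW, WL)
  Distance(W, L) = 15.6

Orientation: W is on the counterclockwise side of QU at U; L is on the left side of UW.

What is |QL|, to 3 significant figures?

37.1

∠QUW = 97.9°, so UW runs at 64.1° + (180° − 97.9°) = 146° from the x-axis; with |UW| = 24.5, W = U + 24.5·(cos 146°, sin 146°) = (-3.72, 47.9). UW is perpendicular to WL; with |WL| = 15.6 on the left of UW, L = W + 15.6·(-0.556, -0.831) = (-12.4, 34.9). Then |QL| = |L − Q| = 37.1.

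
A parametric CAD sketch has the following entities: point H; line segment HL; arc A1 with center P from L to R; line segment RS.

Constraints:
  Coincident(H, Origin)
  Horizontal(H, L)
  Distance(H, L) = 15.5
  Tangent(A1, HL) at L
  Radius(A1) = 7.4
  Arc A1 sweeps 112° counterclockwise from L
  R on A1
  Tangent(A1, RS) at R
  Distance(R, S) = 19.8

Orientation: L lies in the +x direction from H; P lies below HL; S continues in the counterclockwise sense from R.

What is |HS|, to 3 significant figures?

32.7

H is at the origin; H and L share the same y with |HL| = 15.5 and L on the +x side, so L = (15.5, 0.00). The tangent condition forces PL to be normal to HL, so P = L + (0, -7.4) = (15.5, -7.40). On A1, L sits at bearing 90° from P; a 112° counterclockwise sweep puts R at bearing 202°, so R = P + 7.4·(cos 202°, sin 202°) = (8.64, -10.2). A1 meets RS tangentially, so PR is at right angles to RS, so RS runs along (−sin 202°, cos 202°); with |RS| = 19.8, S = (16.1, -28.5). Then |HS| = |S − H| = 32.7.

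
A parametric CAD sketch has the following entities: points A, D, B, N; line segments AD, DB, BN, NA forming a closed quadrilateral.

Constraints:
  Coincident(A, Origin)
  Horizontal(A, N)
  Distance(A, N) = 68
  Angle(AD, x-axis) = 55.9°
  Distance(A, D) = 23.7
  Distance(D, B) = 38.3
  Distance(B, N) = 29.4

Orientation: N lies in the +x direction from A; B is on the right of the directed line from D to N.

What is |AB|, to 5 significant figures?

40.545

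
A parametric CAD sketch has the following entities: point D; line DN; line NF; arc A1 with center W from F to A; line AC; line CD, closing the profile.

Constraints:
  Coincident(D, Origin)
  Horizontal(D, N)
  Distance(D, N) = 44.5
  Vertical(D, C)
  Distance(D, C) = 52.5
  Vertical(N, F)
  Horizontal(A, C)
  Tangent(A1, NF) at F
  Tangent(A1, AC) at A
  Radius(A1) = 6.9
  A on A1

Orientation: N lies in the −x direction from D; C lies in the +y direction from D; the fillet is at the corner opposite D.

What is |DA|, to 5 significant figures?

64.576

D is at the origin; D and N share the same y with |DN| = 44.5 and N on the −x side, so N = (-44.500, 0.0000). D and C share the same x with |DC| = 52.5 and C on the +y side, so C = (0.0000, 52.500). The virtual corner opposite D is at (-44.500, 52.500). The tangent condition forces WF to be normal to NF and the tangent condition forces WA to be normal to AC, with radius 6.9, so the center W sits 6.9 in from both sides at W = (-37.600, 45.600). That places the tangent points at F = (-44.500, 45.600) on NF and A = (-37.600, 52.500) on AC. Then |DA| = |A − D| = 64.576.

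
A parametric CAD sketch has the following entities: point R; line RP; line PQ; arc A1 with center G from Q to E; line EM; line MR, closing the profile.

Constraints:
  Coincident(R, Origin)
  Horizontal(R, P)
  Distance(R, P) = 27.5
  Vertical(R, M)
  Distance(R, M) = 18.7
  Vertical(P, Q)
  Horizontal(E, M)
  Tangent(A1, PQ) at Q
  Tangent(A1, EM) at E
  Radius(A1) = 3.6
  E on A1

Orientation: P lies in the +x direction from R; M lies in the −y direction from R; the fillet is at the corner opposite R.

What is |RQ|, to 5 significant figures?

31.373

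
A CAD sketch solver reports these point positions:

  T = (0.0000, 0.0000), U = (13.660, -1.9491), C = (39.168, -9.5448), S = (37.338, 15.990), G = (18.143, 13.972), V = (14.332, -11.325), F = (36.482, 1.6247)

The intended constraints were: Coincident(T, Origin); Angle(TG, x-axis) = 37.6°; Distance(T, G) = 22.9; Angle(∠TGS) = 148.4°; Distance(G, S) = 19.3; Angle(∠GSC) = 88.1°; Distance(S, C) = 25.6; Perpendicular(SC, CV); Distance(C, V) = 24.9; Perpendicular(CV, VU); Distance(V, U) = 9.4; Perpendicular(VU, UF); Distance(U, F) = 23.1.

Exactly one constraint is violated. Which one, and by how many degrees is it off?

Perpendicular(VU, UF) — off by 4.80°.

T = (0.00, 0.00) ✓; TG at 37.60° ✓; |TG| = 22.90 ✓; ∠TGS = 148.4° ✓; |GS| = 19.30 ✓; ∠GSC = 88.10° ✓; |SC| = 25.60 ✓; ∠(SC, CV) = 90.00° ✓; |CV| = 24.90 ✓; ∠(CV, VU) = 90.00° ✓; |VU| = 9.400 ✓; ∠(VU, UF) = 85.20° ✗; |UF| = 23.10 ✓.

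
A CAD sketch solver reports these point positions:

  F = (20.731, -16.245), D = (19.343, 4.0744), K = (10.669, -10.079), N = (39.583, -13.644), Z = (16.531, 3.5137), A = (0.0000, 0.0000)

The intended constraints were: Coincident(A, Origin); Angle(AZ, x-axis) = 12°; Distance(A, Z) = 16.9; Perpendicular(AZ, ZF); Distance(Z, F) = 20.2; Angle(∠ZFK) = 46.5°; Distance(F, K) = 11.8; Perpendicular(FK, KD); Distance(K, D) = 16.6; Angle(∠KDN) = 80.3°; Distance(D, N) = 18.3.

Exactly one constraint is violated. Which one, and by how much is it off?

Distance(D, N) = 18.3 — off by 8.60.

A = (0.00, 0.00) ✓; AZ at 12.00° ✓; |AZ| = 16.90 ✓; ∠(AZ, ZF) = 90.00° ✓; |ZF| = 20.20 ✓; ∠ZFK = 46.50° ✓; |FK| = 11.80 ✓; ∠(FK, KD) = 90.00° ✓; |KD| = 16.60 ✓; ∠KDN = 80.30° ✓; |DN| = 26.90 ✗.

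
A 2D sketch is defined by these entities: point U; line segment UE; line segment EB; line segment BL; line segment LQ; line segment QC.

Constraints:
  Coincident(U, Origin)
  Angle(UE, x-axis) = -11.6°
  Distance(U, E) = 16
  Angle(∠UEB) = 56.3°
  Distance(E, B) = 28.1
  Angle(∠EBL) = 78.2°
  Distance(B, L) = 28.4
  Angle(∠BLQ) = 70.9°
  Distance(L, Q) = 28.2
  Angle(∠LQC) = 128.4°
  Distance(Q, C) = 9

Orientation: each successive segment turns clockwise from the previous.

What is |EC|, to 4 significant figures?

5.367

U is at the origin; UE runs at -11.6° with length 16.0, so E = (15.67, -3.217). ∠UEB = 56.3° gives EB at -135.3° from the x-axis; with |EB| = 28.1, B = (-4.300, -22.98). ∠EBL = 78.2° gives BL at 122.9° from the x-axis; with |BL| = 28.4, L = (-19.73, 0.8626). ∠BLQ = 70.9° gives LQ at 13.80° from the x-axis; with |LQ| = 28.2, Q = (7.660, 7.589). ∠LQC = 128.4° gives QC at -37.80° from the x-axis; with |QC| = 9.0, C = (14.77, 2.073). Then |EC| = |C − E| = 5.367.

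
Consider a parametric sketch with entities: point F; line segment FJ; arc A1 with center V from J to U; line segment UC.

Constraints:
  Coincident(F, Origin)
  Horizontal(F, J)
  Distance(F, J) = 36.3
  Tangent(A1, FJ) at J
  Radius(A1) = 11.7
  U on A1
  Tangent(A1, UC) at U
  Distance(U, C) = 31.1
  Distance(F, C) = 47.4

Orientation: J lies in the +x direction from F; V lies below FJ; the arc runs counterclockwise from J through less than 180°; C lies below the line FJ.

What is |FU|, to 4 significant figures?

26.90

Checks: F = (0.00, 0.00) ✓; |VU| = 11.70 ✓; ∠(VU, UC) = 90.00° ✓; |UC| = 31.10 ✓; |FC| = 47.40 ✓.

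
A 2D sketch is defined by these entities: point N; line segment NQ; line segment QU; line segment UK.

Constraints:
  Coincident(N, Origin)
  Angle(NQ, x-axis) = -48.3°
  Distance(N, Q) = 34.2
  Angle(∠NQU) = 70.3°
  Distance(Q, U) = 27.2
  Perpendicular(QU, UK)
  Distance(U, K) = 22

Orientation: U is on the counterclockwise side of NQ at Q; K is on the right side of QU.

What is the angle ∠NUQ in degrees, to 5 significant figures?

64.047°

N is at the origin; NQ runs at -48.3° with length 34.2, so Q = 34.2·(cos -48.3°, sin -48.3°) = (22.751, -25.535). ∠NQU = 70.3°, so QU runs at -48.3° + (180° − 70.3°) = 61.400° from the x-axis; with |QU| = 27.2, U = Q + 27.2·(cos 61.400°, sin 61.400°) = (35.771, -1.6539). Then cos ∠NUQ = UN·UQ / (|UN||UQ|), giving 64.047°.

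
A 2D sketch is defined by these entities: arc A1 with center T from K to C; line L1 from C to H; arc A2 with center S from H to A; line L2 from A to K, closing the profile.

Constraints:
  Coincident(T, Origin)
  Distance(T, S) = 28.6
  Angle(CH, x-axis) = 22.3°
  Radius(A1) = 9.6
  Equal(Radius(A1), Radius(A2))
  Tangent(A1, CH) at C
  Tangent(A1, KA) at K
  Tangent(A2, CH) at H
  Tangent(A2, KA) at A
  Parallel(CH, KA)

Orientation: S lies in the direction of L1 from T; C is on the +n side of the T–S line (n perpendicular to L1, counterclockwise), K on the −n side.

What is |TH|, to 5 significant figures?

30.168

The slot axis is L1's direction at 22.3°, so u = (cos 22.3°, sin 22.3°) = (0.92521, 0.37946) and n = (−sin 22.3°, cos 22.3°) = (-0.37946, 0.92521). T is at the origin and S lies 28.6 along u from T, so S = 28.6·u = (26.461, 10.852). Tangency of A1 to both parallel lines with radius 9.6 puts C and K at T ± 9.6·n: C = (-3.6428, 8.8820), K = (3.6428, -8.8820). Equal radii place H and A the same way about S: H = S + 9.6·n = (22.818, 19.734), A = S − 9.6·n = (30.104, 1.9704). Then |TH| = |H − T| = 30.168.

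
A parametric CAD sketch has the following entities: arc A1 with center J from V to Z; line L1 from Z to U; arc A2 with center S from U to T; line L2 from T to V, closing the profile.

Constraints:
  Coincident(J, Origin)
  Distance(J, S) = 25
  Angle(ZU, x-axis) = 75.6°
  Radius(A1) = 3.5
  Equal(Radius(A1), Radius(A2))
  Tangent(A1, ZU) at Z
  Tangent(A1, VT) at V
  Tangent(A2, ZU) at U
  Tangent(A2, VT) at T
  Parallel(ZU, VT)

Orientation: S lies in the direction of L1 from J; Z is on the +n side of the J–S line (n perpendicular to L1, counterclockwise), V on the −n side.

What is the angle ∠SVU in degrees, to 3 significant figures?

7.67°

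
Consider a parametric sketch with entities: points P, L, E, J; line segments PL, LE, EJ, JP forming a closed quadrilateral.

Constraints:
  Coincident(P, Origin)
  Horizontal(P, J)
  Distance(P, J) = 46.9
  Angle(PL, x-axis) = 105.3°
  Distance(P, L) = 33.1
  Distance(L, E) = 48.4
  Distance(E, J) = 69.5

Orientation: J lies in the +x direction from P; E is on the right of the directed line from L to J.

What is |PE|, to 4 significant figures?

25.73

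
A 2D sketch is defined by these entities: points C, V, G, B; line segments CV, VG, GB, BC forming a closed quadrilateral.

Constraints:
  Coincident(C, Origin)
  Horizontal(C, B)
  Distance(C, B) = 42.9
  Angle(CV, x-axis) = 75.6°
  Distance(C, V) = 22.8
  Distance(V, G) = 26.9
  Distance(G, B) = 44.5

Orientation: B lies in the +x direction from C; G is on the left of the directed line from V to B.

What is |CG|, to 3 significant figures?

47.8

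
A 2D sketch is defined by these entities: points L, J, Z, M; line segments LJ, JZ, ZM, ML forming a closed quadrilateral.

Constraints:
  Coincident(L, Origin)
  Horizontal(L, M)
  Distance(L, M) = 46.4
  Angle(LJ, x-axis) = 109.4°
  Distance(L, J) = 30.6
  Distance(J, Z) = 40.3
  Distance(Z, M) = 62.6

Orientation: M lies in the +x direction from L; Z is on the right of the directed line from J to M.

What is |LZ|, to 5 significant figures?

18.837

L is at the origin; LM is horizontal with |LM| = 46.4 and M in +x, so M = (46.4, 0). LJ runs at 109.4° with |LJ| = 30.6, so J = (-10.164, 28.863). Z is determined by |JZ| = 40.3 and |ZM| = 62.6 together: it lies at the intersection of circle(J, 40.3) and circle(M, 62.6). With |JM| = 63.502, the foot of the radical line on JM is 13.684 from J and the perpendicular offset is √(40.3² − 13.684²) = 37.906. Taking the right-of-JM solution: Z = (-15.204, -11.121).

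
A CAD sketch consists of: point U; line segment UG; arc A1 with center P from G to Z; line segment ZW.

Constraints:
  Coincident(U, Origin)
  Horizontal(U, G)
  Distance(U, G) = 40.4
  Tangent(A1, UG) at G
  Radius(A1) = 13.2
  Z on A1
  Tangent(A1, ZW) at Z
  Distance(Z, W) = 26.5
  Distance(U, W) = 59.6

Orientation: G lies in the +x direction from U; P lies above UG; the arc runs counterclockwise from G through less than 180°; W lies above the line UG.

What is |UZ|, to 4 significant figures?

55.64

Checks: |PZ| = 13.20 ✓; ∠(PZ, ZW) = 90.00° ✓; |ZW| = 26.50 ✓; |UW| = 59.60 ✓.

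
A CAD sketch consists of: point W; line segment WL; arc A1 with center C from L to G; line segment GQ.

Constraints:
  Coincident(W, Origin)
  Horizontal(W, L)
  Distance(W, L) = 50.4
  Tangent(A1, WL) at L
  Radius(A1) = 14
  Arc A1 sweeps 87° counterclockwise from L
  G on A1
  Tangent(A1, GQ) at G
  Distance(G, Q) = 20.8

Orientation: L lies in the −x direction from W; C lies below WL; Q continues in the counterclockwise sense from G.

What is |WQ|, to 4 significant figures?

73.79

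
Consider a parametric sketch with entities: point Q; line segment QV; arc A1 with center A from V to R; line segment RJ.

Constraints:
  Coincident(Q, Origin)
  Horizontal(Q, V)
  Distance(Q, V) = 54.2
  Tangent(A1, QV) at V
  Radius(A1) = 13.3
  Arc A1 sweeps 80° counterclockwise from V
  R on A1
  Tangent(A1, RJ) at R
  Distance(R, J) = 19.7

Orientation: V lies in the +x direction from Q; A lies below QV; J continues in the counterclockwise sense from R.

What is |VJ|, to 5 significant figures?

34.590

On A1, V sits at bearing 90° from A; an 80° counterclockwise sweep puts R at bearing 170°, so R = A + 13.3·(cos 170°, sin 170°) = (41.102, -10.990). A1 meets RJ tangentially, so AR is at right angles to RJ, so RJ runs along (−sin 170°, cos 170°); with |RJ| = 19.7, J = (37.681, -30.391). Then |VJ| = |J − V| = 34.590.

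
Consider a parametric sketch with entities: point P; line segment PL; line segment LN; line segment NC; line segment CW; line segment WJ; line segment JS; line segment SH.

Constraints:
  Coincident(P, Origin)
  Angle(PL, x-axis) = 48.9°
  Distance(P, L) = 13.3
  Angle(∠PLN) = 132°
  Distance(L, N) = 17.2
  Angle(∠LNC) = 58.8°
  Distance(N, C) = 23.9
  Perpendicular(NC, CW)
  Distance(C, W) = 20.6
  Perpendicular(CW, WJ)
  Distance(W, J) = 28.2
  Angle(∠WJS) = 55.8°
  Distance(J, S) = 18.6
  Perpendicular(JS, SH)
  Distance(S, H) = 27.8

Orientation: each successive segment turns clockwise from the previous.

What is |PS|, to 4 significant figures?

19.85

The perpendicularity gives WJ at right angles to CW, so WJ runs at 59.70°; with |WJ| = 28.2, J = (10.32, 24.40). ∠WJS = 55.8° gives JS at -64.50° from the x-axis; with |JS| = 18.6, S = (18.33, 7.610). Then |PS| = |S − P| = 19.85.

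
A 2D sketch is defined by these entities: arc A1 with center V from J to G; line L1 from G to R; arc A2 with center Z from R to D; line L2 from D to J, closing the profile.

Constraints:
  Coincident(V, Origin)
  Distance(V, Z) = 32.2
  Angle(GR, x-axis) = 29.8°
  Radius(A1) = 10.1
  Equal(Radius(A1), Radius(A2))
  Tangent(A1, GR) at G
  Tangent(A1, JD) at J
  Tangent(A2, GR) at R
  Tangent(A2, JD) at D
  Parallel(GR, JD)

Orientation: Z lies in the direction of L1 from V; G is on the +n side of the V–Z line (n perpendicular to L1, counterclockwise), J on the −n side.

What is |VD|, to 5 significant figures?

33.747

The slot axis is L1's direction at 29.8°, so u = (cos 29.8°, sin 29.8°) = (0.86777, 0.49697) and n = (−sin 29.8°, cos 29.8°) = (-0.49697, 0.86777). V is at the origin and Z lies 32.2 along u from V, so Z = 32.2·u = (27.942, 16.003). Tangency of A1 to both parallel lines with radius 10.1 puts G and J at V ± 10.1·n: G = (-5.0194, 8.7644), J = (5.0194, -8.7644). Equal radii place R and D the same way about Z: R = Z + 10.1·n = (22.923, 24.767), D = Z − 10.1·n = (32.961, 7.2381). Then |VD| = |D − V| = 33.747.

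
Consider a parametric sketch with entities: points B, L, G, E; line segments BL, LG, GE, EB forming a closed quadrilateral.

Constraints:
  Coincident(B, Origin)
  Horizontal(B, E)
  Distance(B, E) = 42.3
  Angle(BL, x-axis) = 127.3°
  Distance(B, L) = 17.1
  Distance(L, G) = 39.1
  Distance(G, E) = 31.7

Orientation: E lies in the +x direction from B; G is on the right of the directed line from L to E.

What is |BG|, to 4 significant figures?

22.05

B is at the origin; B and E share the same y with |BE| = 42.3 and E in +x, so E = (42.3, 0). BL runs at 127.3° with |BL| = 17.1, so L = (-10.36, 13.60). G is determined by |LG| = 39.1 and |GE| = 31.7 together: it lies at the intersection of circle(L, 39.1) and circle(E, 31.7). With |LE| = 54.39, the foot of the radical line on LE is 32.01 from L and the perpendicular offset is √(39.1² − 32.01²) = 22.45. Taking the right-of-LE solution: G = (15.02, -16.14).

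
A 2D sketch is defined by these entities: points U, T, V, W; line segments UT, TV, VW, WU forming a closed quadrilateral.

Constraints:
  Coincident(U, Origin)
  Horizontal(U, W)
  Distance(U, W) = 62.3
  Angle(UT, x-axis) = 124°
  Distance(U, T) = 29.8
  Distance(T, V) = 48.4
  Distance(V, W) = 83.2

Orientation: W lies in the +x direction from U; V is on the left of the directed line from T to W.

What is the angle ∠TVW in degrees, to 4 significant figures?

72.52°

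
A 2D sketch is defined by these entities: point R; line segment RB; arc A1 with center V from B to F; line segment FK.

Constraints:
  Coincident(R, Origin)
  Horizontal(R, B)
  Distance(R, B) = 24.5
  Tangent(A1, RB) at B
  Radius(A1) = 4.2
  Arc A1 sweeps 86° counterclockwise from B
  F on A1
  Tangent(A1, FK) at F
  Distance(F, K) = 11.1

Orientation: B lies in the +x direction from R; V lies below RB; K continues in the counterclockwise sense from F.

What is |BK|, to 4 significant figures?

15.78

On A1, B sits at bearing 90° from V; an 86° counterclockwise sweep puts F at bearing 176°, so F = V + 4.2·(cos 176°, sin 176°) = (20.31, -3.907). Tangency of A1 to FK means the radius VF is perpendicular to FK, so FK runs along (−sin 176°, cos 176°); with |FK| = 11.1, K = (19.54, -14.98). Then |BK| = |K − B| = 15.78.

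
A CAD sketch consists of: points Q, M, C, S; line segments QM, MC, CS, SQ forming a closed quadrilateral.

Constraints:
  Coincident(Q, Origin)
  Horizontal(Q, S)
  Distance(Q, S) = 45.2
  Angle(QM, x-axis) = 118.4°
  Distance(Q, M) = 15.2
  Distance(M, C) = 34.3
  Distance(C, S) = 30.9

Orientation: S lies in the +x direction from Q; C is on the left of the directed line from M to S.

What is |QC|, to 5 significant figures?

34.828

Checks: Q = (0.00, 0.00) ✓; |MC| = 34.30 ✓; |CS| = 30.90 ✓.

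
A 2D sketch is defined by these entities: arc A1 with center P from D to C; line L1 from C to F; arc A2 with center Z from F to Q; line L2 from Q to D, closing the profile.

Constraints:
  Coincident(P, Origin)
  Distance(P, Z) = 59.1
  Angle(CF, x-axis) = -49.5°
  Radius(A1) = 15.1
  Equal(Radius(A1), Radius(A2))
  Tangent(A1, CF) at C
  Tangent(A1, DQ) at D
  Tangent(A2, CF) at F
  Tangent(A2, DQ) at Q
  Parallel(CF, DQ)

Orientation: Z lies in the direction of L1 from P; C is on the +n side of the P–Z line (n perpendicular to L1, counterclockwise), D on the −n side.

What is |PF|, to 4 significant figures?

61.00

Tangency of A1 to both parallel lines with radius 15.1 puts C and D at P ± 15.1·n: C = (11.48, 9.807), D = (-11.48, -9.807). Equal radii place F and Q the same way about Z: F = Z + 15.1·n = (49.86, -35.13), Q = Z − 15.1·n = (26.90, -54.75). Then |PF| = |F − P| = 61.00.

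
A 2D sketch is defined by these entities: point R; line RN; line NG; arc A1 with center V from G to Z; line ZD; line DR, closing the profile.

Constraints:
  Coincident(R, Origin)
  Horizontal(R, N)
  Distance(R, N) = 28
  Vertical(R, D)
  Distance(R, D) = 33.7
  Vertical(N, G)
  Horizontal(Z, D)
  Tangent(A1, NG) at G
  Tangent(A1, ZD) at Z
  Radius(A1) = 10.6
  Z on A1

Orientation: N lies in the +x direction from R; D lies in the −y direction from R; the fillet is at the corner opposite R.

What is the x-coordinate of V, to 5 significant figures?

17.400

R is at the origin; RN is horizontal with |RN| = 28.0 and N on the +x side, so N = (28.000, 0.0000). R and D share the same x with |RD| = 33.7 and D on the −y side, so D = (0.0000, -33.700). The virtual corner opposite R is at (28.000, -33.700). Tangency of A1 to NG means the radius VG is perpendicular to NG and tangency of A1 to ZD means the radius VZ is perpendicular to ZD, with radius 10.6, so the center V sits 10.6 in from both sides at V = (17.400, -23.100). So V.x = 17.400.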